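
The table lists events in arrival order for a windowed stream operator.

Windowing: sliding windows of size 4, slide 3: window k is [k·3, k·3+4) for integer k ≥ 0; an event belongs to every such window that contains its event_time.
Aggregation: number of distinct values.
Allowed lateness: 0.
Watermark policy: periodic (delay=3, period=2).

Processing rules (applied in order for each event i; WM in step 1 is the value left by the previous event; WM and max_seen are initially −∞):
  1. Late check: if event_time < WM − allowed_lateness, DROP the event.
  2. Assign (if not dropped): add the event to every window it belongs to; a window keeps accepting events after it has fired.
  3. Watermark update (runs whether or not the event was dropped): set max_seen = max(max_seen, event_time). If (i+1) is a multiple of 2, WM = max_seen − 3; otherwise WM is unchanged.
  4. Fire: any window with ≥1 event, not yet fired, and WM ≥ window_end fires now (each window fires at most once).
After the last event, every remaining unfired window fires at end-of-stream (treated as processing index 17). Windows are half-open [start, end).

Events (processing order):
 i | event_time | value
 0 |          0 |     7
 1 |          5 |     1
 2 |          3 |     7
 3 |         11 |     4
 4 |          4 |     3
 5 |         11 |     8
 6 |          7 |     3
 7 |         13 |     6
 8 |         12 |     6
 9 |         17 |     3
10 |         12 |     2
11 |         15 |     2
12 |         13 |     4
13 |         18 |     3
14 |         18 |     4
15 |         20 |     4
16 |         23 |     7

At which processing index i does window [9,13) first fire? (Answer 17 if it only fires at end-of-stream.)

9

i=0 t=0 v=7: → [0,4); WM=−∞
i=1 t=5 v=1: → [3,7); WM=2
i=2 t=3 v=7: → [3,7),[0,4); WM=2
i=3 t=11 v=4: → [9,13); WM=8; [0,4) fires=1 [3,7) fires=2
i=4 t=4 v=3: DROP (t<8-0); WM=8
i=5 t=11 v=8: → [9,13); WM=8
i=6 t=7 v=3: DROP (t<8-0); WM=8
i=7 t=13 v=6: → [12,16); WM=10
i=8 t=12 v=6: → [12,16),[9,13); WM=10
i=9 t=17 v=3: → [15,19); WM=14; [9,13) fires=3
i=10 t=12 v=2: DROP (t<14-0); WM=14
i=11 t=15 v=2: → [15,19),[12,16); WM=14
i=12 t=13 v=4: DROP (t<14-0); WM=14
i=13 t=18 v=3: → [18,22),[15,19); WM=15
i=14 t=18 v=4: → [18,22),[15,19); WM=15
i=15 t=20 v=4: → [18,22); WM=17; [12,16) fires=2
i=16 t=23 v=7: → [21,25); WM=17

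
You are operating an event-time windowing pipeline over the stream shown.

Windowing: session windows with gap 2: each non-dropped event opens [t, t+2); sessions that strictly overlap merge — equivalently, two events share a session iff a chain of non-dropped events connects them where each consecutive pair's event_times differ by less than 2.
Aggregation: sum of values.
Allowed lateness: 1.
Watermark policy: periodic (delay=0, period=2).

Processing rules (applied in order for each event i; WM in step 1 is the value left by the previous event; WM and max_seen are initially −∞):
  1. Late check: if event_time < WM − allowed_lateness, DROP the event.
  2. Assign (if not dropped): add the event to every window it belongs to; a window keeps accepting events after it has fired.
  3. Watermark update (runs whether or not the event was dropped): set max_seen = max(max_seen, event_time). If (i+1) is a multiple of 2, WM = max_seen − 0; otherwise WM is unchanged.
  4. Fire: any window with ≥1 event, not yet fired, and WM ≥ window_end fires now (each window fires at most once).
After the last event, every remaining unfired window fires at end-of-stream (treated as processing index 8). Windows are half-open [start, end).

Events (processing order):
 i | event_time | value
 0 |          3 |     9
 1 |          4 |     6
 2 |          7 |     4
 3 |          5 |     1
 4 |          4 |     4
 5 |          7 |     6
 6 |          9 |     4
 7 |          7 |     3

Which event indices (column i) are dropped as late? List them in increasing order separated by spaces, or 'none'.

4

i=0 t=3 v=9: → [3,5); WM=−∞
i=1 t=4 v=6: → [3,6); WM=4
i=2 t=7 v=4: → [7,9); WM=4
i=3 t=5 v=1: → [3,7); WM=7
i=4 t=4 v=4: DROP (t<7-1); WM=7
i=5 t=7 v=6: → [7,9); WM=7
i=6 t=9 v=4: → [9,11); WM=7
i=7 t=7 v=3: → [7,9); WM=9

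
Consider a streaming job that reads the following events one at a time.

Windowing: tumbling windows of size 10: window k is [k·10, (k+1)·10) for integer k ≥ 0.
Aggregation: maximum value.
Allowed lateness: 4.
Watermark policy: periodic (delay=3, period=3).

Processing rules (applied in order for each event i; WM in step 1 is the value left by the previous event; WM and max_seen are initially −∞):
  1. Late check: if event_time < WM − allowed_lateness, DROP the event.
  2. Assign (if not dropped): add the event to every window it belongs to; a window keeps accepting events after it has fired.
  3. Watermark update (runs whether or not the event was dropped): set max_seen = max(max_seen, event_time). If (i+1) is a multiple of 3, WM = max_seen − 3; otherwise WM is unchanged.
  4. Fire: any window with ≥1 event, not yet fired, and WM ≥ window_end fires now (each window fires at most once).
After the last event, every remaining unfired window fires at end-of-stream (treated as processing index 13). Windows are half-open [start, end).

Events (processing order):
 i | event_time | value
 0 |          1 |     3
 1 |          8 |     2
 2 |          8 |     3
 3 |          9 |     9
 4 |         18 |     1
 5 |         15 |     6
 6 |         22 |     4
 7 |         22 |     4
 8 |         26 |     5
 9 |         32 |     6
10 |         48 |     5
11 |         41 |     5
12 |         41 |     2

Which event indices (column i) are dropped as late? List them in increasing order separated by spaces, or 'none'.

i=0 t=1 v=3: → [0,10); WM=−∞
i=1 t=8 v=2: → [0,10); WM=−∞
i=2 t=8 v=3: → [0,10); WM=5
i=3 t=9 v=9: → [0,10); WM=5
i=4 t=18 v=1: → [10,20); WM=5
i=5 t=15 v=6: → [10,20); WM=15; [0,10) fires=9
i=6 t=22 v=4: → [20,30); WM=15
i=7 t=22 v=4: → [20,30); WM=15
i=8 t=26 v=5: → [20,30); WM=23; [10,20) fires=6
i=9 t=32 v=6: → [30,40); WM=23
i=10 t=48 v=5: → [40,50); WM=23
i=11 t=41 v=5: → [40,50); WM=45; [20,30) fires=5 [30,40) fires=6
i=12 t=41 v=2: → [40,50); WM=45

none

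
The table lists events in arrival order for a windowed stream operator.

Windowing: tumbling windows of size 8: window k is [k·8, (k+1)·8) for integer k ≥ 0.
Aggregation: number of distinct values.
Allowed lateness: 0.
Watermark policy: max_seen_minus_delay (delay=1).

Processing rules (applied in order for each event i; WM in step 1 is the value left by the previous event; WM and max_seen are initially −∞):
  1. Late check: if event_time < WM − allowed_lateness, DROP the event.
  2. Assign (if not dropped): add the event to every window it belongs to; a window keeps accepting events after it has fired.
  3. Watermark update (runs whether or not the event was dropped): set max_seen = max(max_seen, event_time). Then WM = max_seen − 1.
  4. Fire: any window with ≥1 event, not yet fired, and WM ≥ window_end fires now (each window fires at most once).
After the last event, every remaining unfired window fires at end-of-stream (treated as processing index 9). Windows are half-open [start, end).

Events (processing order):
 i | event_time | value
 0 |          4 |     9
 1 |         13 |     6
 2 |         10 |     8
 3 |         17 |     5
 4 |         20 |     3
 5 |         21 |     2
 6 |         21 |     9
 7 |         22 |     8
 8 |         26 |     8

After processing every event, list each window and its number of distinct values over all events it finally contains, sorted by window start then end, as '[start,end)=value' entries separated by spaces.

[0,8)=1 [8,16)=1 [16,24)=5 [24,32)=1

i=0 t=4 v=9: → [0,8); WM=3
i=1 t=13 v=6: → [8,16); WM=12; [0,8) fires=1
i=2 t=10 v=8: DROP (t<12-0); WM=12
i=3 t=17 v=5: → [16,24); WM=16; [8,16) fires=1
i=4 t=20 v=3: → [16,24); WM=19
i=5 t=21 v=2: → [16,24); WM=20
i=6 t=21 v=9: → [16,24); WM=20
i=7 t=22 v=8: → [16,24); WM=21
i=8 t=26 v=8: → [24,32); WM=25; [16,24) fires=5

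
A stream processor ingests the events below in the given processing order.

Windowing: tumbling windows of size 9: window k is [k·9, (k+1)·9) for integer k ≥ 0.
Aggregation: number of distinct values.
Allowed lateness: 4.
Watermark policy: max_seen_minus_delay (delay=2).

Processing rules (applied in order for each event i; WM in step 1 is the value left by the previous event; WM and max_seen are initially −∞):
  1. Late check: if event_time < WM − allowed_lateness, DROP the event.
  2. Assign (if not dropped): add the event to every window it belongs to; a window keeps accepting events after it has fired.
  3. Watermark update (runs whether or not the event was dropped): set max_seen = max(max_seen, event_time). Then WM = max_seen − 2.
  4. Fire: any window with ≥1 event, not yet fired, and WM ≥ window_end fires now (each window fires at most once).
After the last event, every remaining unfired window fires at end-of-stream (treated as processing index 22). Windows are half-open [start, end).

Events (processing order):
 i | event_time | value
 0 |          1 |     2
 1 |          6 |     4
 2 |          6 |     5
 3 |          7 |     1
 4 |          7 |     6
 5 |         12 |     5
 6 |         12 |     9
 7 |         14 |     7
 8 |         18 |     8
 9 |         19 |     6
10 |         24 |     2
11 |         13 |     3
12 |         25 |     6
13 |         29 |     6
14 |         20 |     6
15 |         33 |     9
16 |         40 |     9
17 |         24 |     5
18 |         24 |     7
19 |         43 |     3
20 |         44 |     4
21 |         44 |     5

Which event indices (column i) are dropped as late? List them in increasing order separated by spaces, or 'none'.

11 14 17 18

i=0 t=1 v=2: → [0,9); WM=-1
i=1 t=6 v=4: → [0,9); WM=4
i=2 t=6 v=5: → [0,9); WM=4
i=3 t=7 v=1: → [0,9); WM=5
i=4 t=7 v=6: → [0,9); WM=5
i=5 t=12 v=5: → [9,18); WM=10; [0,9) fires=5
i=6 t=12 v=9: → [9,18); WM=10
i=7 t=14 v=7: → [9,18); WM=12
i=8 t=18 v=8: → [18,27); WM=16
i=9 t=19 v=6: → [18,27); WM=17
i=10 t=24 v=2: → [18,27); WM=22; [9,18) fires=3
i=11 t=13 v=3: DROP (t<22-4); WM=22
i=12 t=25 v=6: → [18,27); WM=23
i=13 t=29 v=6: → [27,36); WM=27; [18,27) fires=3
i=14 t=20 v=6: DROP (t<27-4); WM=27
i=15 t=33 v=9: → [27,36); WM=31
i=16 t=40 v=9: → [36,45); WM=38; [27,36) fires=2
i=17 t=24 v=5: DROP (t<38-4); WM=38
i=18 t=24 v=7: DROP (t<38-4); WM=38
i=19 t=43 v=3: → [36,45); WM=41
i=20 t=44 v=4: → [36,45); WM=42
i=21 t=44 v=5: → [36,45); WM=42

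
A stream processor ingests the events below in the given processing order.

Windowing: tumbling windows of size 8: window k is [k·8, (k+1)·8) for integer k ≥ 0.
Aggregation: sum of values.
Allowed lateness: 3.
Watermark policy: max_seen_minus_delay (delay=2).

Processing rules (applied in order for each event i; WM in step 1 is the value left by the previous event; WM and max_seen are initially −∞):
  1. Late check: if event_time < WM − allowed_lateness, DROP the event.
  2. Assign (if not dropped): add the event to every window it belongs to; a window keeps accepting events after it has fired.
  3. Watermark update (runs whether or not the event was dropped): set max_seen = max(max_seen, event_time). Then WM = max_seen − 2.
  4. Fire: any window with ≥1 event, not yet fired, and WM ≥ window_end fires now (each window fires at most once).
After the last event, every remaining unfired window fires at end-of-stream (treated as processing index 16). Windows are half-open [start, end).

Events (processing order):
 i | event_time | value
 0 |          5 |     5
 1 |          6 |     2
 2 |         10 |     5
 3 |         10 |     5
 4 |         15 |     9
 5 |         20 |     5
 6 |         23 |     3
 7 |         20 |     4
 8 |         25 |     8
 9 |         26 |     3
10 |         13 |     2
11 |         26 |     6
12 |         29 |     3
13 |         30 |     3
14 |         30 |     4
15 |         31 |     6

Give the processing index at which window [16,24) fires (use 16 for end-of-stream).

9

i=0 t=5 v=5: → [0,8); WM=3
i=1 t=6 v=2: → [0,8); WM=4
i=2 t=10 v=5: → [8,16); WM=8; [0,8) fires=7
i=3 t=10 v=5: → [8,16); WM=8
i=4 t=15 v=9: → [8,16); WM=13
i=5 t=20 v=5: → [16,24); WM=18; [8,16) fires=19
i=6 t=23 v=3: → [16,24); WM=21
i=7 t=20 v=4: → [16,24); WM=21
i=8 t=25 v=8: → [24,32); WM=23
i=9 t=26 v=3: → [24,32); WM=24; [16,24) fires=12
i=10 t=13 v=2: DROP (t<24-3); WM=24
i=11 t=26 v=6: → [24,32); WM=24
i=12 t=29 v=3: → [24,32); WM=27
i=13 t=30 v=3: → [24,32); WM=28
i=14 t=30 v=4: → [24,32); WM=28
i=15 t=31 v=6: → [24,32); WM=29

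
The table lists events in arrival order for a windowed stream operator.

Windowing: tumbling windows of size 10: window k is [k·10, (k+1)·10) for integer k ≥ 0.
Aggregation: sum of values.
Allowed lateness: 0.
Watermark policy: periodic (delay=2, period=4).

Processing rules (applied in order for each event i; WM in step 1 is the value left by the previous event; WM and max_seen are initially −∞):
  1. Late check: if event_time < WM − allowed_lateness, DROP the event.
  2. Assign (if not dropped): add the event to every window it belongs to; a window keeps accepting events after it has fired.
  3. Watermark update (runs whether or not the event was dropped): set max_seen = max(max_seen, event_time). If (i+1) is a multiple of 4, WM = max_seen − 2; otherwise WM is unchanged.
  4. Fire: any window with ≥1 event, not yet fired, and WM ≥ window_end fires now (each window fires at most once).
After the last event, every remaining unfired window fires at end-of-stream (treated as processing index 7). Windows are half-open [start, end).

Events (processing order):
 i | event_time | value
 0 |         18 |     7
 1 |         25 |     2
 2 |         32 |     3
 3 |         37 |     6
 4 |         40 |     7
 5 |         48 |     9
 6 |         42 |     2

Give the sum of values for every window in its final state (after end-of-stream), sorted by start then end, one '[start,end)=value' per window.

i=0 t=18 v=7: → [10,20); WM=−∞
i=1 t=25 v=2: → [20,30); WM=−∞
i=2 t=32 v=3: → [30,40); WM=−∞
i=3 t=37 v=6: → [30,40); WM=35; [10,20) fires=7 [20,30) fires=2
i=4 t=40 v=7: → [40,50); WM=35
i=5 t=48 v=9: → [40,50); WM=35
i=6 t=42 v=2: → [40,50); WM=35

[10,20)=7 [20,30)=2 [30,40)=9 [40,50)=18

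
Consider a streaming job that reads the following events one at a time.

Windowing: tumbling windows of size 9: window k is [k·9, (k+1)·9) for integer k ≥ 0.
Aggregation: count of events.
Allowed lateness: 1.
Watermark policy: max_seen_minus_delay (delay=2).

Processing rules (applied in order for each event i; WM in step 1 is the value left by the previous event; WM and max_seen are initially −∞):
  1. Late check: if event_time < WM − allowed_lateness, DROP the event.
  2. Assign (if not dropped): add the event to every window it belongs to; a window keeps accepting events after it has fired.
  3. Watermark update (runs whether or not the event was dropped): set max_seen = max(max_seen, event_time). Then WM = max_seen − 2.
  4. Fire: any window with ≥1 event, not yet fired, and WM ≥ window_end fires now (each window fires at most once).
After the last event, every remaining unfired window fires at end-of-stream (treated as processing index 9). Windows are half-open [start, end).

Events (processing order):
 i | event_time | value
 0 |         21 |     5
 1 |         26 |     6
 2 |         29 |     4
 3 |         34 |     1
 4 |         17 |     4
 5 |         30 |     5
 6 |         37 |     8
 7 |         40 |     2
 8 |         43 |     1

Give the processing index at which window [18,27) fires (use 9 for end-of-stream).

i=0 t=21 v=5: → [18,27); WM=19
i=1 t=26 v=6: → [18,27); WM=24
i=2 t=29 v=4: → [27,36); WM=27; [18,27) fires=2
i=3 t=34 v=1: → [27,36); WM=32
i=4 t=17 v=4: DROP (t<32-1); WM=32
i=5 t=30 v=5: DROP (t<32-1); WM=32
i=6 t=37 v=8: → [36,45); WM=35
i=7 t=40 v=2: → [36,45); WM=38; [27,36) fires=2
i=8 t=43 v=1: → [36,45); WM=41

2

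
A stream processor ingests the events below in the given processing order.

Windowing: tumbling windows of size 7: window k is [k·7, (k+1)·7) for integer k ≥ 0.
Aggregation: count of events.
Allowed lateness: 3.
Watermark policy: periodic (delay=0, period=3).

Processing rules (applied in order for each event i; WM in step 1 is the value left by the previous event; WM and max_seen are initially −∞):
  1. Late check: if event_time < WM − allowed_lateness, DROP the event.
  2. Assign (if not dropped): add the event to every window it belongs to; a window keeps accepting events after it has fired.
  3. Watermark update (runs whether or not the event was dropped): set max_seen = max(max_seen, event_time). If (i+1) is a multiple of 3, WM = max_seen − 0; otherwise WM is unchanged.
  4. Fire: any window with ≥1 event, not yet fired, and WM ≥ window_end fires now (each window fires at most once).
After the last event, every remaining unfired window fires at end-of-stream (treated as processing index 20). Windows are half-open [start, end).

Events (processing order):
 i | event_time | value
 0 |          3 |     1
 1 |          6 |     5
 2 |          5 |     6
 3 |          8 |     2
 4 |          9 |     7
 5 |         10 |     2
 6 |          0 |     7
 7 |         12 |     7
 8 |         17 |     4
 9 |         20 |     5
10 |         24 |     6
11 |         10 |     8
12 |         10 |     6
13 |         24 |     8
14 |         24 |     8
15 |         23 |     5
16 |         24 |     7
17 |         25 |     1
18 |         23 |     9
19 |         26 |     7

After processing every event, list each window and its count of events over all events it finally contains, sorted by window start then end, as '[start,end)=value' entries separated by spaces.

i=0 t=3 v=1: → [0,7); WM=−∞
i=1 t=6 v=5: → [0,7); WM=−∞
i=2 t=5 v=6: → [0,7); WM=6
i=3 t=8 v=2: → [7,14); WM=6
i=4 t=9 v=7: → [7,14); WM=6
i=5 t=10 v=2: → [7,14); WM=10; [0,7) fires=3
i=6 t=0 v=7: DROP (t<10-3); WM=10
i=7 t=12 v=7: → [7,14); WM=10
i=8 t=17 v=4: → [14,21); WM=17; [7,14) fires=4
i=9 t=20 v=5: → [14,21); WM=17
i=10 t=24 v=6: → [21,28); WM=17
i=11 t=10 v=8: DROP (t<17-3); WM=24; [14,21) fires=2
i=12 t=10 v=6: DROP (t<24-3); WM=24
i=13 t=24 v=8: → [21,28); WM=24
i=14 t=24 v=8: → [21,28); WM=24
i=15 t=23 v=5: → [21,28); WM=24
i=16 t=24 v=7: → [21,28); WM=24
i=17 t=25 v=1: → [21,28); WM=25
i=18 t=23 v=9: → [21,28); WM=25
i=19 t=26 v=7: → [21,28); WM=25

[0,7)=3 [7,14)=4 [14,21)=2 [21,28)=8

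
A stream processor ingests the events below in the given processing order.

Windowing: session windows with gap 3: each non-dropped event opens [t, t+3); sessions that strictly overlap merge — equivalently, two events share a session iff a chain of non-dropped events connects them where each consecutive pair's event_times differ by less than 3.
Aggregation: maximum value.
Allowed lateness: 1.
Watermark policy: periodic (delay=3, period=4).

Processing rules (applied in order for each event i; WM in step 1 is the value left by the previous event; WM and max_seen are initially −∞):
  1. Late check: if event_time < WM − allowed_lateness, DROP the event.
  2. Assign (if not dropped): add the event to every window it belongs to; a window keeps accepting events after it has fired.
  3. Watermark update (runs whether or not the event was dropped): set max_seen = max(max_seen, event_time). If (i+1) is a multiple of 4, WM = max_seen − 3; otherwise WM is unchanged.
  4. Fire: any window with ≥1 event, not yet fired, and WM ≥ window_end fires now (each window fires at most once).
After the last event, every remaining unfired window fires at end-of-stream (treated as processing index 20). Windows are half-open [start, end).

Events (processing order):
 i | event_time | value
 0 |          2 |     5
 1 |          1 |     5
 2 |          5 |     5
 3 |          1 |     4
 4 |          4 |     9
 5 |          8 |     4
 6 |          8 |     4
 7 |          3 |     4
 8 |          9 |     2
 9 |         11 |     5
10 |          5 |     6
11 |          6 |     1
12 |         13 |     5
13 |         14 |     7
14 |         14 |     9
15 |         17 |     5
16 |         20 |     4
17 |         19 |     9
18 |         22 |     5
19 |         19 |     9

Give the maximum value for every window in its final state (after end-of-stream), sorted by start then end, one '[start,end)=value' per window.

i=0 t=2 v=5: → [2,5); WM=−∞
i=1 t=1 v=5: → [1,5); WM=−∞
i=2 t=5 v=5: → [5,8); WM=−∞
i=3 t=1 v=4: → [1,5); WM=2
i=4 t=4 v=9: → [1,8); WM=2
i=5 t=8 v=4: → [8,11); WM=2
i=6 t=8 v=4: → [8,11); WM=2
i=7 t=3 v=4: → [1,8); WM=5
i=8 t=9 v=2: → [8,12); WM=5
i=9 t=11 v=5: → [8,14); WM=5
i=10 t=5 v=6: → [1,8); WM=5
i=11 t=6 v=1: → [1,14); WM=8
i=12 t=13 v=5: → [1,16); WM=8
i=13 t=14 v=7: → [1,17); WM=8
i=14 t=14 v=9: → [1,17); WM=8
i=15 t=17 v=5: → [17,20); WM=14
i=16 t=20 v=4: → [20,23); WM=14
i=17 t=19 v=9: → [17,23); WM=14
i=18 t=22 v=5: → [17,25); WM=14
i=19 t=19 v=9: → [17,25); WM=19

[1,17)=9 [17,25)=9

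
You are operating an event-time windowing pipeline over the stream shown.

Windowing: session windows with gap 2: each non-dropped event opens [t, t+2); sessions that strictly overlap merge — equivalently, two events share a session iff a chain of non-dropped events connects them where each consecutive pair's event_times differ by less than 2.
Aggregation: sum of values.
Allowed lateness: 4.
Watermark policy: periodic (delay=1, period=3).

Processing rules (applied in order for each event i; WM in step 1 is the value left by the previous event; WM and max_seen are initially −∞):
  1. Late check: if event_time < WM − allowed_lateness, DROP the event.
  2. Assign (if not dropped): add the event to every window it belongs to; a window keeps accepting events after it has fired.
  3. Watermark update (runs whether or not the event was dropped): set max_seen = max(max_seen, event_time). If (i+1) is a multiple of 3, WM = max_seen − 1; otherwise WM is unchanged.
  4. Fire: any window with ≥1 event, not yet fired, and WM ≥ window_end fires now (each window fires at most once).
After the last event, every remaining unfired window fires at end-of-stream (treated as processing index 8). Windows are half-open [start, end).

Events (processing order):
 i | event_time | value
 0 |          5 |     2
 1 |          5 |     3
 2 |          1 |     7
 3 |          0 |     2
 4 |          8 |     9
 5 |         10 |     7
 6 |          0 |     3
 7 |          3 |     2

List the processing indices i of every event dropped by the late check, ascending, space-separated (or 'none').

6 7

i=0 t=5 v=2: → [5,7); WM=−∞
i=1 t=5 v=3: → [5,7); WM=−∞
i=2 t=1 v=7: → [1,3); WM=4
i=3 t=0 v=2: → [0,3); WM=4
i=4 t=8 v=9: → [8,10); WM=4
i=5 t=10 v=7: → [10,12); WM=9
i=6 t=0 v=3: DROP (t<9-4); WM=9
i=7 t=3 v=2: DROP (t<9-4); WM=9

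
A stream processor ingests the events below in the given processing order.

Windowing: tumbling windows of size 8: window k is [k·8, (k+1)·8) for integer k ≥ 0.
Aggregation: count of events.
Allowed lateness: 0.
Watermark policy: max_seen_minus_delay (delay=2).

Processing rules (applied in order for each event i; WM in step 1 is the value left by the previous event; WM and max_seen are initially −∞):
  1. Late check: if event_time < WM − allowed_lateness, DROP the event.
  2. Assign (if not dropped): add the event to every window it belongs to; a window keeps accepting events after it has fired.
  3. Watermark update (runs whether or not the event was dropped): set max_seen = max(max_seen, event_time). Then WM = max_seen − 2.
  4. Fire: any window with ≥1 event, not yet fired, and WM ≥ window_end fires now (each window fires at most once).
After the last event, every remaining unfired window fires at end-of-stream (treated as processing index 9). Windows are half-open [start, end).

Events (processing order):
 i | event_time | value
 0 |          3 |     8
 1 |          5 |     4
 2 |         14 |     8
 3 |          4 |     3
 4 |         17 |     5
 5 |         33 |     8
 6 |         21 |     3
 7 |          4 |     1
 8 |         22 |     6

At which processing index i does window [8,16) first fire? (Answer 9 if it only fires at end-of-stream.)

i=0 t=3 v=8: → [0,8); WM=1
i=1 t=5 v=4: → [0,8); WM=3
i=2 t=14 v=8: → [8,16); WM=12; [0,8) fires=2
i=3 t=4 v=3: DROP (t<12-0); WM=12
i=4 t=17 v=5: → [16,24); WM=15
i=5 t=33 v=8: → [32,40); WM=31; [8,16) fires=1 [16,24) fires=1
i=6 t=21 v=3: DROP (t<31-0); WM=31
i=7 t=4 v=1: DROP (t<31-0); WM=31
i=8 t=22 v=6: DROP (t<31-0); WM=31

5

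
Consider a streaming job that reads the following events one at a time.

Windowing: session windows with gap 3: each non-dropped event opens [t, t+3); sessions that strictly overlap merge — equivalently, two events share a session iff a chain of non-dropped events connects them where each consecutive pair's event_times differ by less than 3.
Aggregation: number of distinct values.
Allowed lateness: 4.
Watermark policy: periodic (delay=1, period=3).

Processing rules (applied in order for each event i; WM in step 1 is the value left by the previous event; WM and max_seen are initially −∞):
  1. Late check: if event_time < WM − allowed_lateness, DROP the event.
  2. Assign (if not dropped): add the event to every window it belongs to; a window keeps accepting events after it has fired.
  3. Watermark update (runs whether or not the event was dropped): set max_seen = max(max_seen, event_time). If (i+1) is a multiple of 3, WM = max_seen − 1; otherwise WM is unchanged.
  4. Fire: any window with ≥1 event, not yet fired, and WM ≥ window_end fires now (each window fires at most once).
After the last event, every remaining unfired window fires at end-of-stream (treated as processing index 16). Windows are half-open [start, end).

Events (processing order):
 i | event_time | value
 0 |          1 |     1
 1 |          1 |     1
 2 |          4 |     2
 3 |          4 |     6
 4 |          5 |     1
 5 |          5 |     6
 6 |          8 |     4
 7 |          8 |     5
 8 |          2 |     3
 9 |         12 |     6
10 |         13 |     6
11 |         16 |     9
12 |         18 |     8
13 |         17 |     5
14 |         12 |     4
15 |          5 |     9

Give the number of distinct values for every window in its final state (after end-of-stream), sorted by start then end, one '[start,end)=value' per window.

[1,8)=4 [8,11)=2 [12,16)=2 [16,21)=3

i=0 t=1 v=1: → [1,4); WM=−∞
i=1 t=1 v=1: → [1,4); WM=−∞
i=2 t=4 v=2: → [4,7); WM=3
i=3 t=4 v=6: → [4,7); WM=3
i=4 t=5 v=1: → [4,8); WM=3
i=5 t=5 v=6: → [4,8); WM=4
i=6 t=8 v=4: → [8,11); WM=4
i=7 t=8 v=5: → [8,11); WM=4
i=8 t=2 v=3: → [1,8); WM=7
i=9 t=12 v=6: → [12,15); WM=7
i=10 t=13 v=6: → [12,16); WM=7
i=11 t=16 v=9: → [16,19); WM=15
i=12 t=18 v=8: → [16,21); WM=15
i=13 t=17 v=5: → [16,21); WM=15
i=14 t=12 v=4: → [12,16); WM=17
i=15 t=5 v=9: DROP (t<17-4); WM=17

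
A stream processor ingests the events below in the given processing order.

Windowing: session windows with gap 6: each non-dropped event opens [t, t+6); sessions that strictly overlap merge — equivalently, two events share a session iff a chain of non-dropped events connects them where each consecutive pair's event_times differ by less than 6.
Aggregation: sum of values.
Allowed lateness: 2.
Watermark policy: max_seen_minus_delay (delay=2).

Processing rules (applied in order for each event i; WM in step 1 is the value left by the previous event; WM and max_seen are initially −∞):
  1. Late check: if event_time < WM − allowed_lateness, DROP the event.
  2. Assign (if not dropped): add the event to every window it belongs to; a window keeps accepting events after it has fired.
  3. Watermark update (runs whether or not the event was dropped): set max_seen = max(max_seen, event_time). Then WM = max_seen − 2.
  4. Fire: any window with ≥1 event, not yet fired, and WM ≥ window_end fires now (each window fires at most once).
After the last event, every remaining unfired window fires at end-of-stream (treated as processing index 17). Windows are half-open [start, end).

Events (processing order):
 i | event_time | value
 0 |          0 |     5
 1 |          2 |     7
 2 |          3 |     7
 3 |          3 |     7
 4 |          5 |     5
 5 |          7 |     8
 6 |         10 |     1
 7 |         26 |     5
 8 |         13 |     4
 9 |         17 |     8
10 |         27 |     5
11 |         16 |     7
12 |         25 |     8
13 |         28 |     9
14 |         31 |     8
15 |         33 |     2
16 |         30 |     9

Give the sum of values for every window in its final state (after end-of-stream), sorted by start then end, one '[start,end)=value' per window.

[0,16)=40 [25,39)=46

i=0 t=0 v=5: → [0,6); WM=-2
i=1 t=2 v=7: → [0,8); WM=0
i=2 t=3 v=7: → [0,9); WM=1
i=3 t=3 v=7: → [0,9); WM=1
i=4 t=5 v=5: → [0,11); WM=3
i=5 t=7 v=8: → [0,13); WM=5
i=6 t=10 v=1: → [0,16); WM=8
i=7 t=26 v=5: → [26,32); WM=24
i=8 t=13 v=4: DROP (t<24-2); WM=24
i=9 t=17 v=8: DROP (t<24-2); WM=24
i=10 t=27 v=5: → [26,33); WM=25
i=11 t=16 v=7: DROP (t<25-2); WM=25
i=12 t=25 v=8: → [25,33); WM=25
i=13 t=28 v=9: → [25,34); WM=26
i=14 t=31 v=8: → [25,37); WM=29
i=15 t=33 v=2: → [25,39); WM=31
i=16 t=30 v=9: → [25,39); WM=31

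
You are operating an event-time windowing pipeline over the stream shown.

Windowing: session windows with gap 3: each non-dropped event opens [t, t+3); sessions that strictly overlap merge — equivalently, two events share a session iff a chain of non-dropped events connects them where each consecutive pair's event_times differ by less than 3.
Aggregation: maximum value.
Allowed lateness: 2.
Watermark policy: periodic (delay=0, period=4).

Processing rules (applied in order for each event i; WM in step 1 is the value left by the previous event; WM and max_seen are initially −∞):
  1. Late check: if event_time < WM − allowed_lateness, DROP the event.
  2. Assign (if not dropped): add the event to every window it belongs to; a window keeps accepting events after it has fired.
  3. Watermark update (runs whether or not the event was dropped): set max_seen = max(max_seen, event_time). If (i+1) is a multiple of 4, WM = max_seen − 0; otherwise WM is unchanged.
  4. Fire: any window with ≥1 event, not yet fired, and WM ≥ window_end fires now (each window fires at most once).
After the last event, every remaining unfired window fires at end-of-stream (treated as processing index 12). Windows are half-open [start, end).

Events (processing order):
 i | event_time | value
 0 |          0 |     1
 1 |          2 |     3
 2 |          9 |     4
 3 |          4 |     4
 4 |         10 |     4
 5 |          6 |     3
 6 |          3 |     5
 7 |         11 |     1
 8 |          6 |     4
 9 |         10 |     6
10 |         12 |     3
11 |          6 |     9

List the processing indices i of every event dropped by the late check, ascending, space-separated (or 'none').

i=0 t=0 v=1: → [0,3); WM=−∞
i=1 t=2 v=3: → [0,5); WM=−∞
i=2 t=9 v=4: → [9,12); WM=−∞
i=3 t=4 v=4: → [0,7); WM=9
i=4 t=10 v=4: → [9,13); WM=9
i=5 t=6 v=3: DROP (t<9-2); WM=9
i=6 t=3 v=5: DROP (t<9-2); WM=9
i=7 t=11 v=1: → [9,14); WM=11
i=8 t=6 v=4: DROP (t<11-2); WM=11
i=9 t=10 v=6: → [9,14); WM=11
i=10 t=12 v=3: → [9,15); WM=11
i=11 t=6 v=9: DROP (t<11-2); WM=12

5 6 8 11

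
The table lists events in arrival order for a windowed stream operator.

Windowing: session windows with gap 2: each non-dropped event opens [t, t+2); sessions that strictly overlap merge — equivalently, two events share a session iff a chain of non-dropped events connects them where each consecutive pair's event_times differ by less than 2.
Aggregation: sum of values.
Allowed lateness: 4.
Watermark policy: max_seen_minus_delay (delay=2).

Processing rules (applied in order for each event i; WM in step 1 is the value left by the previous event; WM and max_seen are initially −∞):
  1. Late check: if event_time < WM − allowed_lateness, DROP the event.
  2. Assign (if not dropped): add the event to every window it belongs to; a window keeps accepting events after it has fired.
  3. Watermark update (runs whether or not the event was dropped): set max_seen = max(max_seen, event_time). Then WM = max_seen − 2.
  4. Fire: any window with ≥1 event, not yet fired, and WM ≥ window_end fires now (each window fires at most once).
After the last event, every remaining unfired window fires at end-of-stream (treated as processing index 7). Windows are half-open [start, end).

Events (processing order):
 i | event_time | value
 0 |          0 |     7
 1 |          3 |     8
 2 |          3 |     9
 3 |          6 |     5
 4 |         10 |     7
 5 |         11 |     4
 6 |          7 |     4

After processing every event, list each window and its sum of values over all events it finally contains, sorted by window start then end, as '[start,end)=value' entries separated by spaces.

[0,2)=7 [3,5)=17 [6,9)=9 [10,13)=11

i=0 t=0 v=7: → [0,2); WM=-2
i=1 t=3 v=8: → [3,5); WM=1
i=2 t=3 v=9: → [3,5); WM=1
i=3 t=6 v=5: → [6,8); WM=4
i=4 t=10 v=7: → [10,12); WM=8
i=5 t=11 v=4: → [10,13); WM=9
i=6 t=7 v=4: → [6,9); WM=9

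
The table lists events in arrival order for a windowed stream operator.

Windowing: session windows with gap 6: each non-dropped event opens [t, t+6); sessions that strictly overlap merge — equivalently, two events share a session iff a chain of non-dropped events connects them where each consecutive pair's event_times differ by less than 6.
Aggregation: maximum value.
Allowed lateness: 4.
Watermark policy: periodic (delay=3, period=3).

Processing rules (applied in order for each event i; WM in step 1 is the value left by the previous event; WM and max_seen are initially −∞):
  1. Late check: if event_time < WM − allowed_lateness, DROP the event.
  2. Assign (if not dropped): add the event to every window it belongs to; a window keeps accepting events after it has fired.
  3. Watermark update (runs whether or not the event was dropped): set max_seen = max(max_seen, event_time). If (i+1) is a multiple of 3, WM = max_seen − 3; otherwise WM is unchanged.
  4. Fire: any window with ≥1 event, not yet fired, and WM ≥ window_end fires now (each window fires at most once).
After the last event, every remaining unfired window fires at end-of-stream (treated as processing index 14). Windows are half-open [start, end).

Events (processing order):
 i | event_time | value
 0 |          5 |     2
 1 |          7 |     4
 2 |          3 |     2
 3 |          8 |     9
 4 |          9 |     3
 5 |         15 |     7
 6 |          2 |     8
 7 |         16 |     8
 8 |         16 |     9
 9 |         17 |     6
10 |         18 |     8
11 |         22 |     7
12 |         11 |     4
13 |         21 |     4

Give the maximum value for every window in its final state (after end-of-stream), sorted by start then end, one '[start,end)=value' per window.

[3,15)=9 [15,28)=9

i=0 t=5 v=2: → [5,11); WM=−∞
i=1 t=7 v=4: → [5,13); WM=−∞
i=2 t=3 v=2: → [3,13); WM=4
i=3 t=8 v=9: → [3,14); WM=4
i=4 t=9 v=3: → [3,15); WM=4
i=5 t=15 v=7: → [15,21); WM=12
i=6 t=2 v=8: DROP (t<12-4); WM=12
i=7 t=16 v=8: → [15,22); WM=12
i=8 t=16 v=9: → [15,22); WM=13
i=9 t=17 v=6: → [15,23); WM=13
i=10 t=18 v=8: → [15,24); WM=13
i=11 t=22 v=7: → [15,28); WM=19
i=12 t=11 v=4: DROP (t<19-4); WM=19
i=13 t=21 v=4: → [15,28); WM=19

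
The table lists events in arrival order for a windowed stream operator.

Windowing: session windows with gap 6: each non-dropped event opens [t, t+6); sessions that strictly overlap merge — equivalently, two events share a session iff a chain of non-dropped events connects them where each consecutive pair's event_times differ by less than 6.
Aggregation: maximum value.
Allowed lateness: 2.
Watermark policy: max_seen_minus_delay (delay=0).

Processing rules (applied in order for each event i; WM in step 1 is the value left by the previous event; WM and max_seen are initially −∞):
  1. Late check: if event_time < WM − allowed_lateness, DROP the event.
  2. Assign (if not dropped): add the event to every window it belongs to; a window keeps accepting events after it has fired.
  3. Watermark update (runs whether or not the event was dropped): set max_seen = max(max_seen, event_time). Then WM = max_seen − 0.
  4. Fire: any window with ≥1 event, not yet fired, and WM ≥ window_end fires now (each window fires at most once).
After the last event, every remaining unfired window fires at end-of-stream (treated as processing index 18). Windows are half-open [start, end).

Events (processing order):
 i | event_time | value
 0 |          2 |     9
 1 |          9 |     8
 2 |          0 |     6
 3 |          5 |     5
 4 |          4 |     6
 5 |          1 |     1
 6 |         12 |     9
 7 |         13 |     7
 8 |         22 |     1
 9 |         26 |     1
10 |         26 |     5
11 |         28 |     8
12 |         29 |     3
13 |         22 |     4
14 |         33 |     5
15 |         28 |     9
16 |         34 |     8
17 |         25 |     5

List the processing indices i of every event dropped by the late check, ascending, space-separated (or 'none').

2 3 4 5 13 15 17

i=0 t=2 v=9: → [2,8); WM=2
i=1 t=9 v=8: → [9,15); WM=9
i=2 t=0 v=6: DROP (t<9-2); WM=9
i=3 t=5 v=5: DROP (t<9-2); WM=9
i=4 t=4 v=6: DROP (t<9-2); WM=9
i=5 t=1 v=1: DROP (t<9-2); WM=9
i=6 t=12 v=9: → [9,18); WM=12
i=7 t=13 v=7: → [9,19); WM=13
i=8 t=22 v=1: → [22,28); WM=22
i=9 t=26 v=1: → [22,32); WM=26
i=10 t=26 v=5: → [22,32); WM=26
i=11 t=28 v=8: → [22,34); WM=28
i=12 t=29 v=3: → [22,35); WM=29
i=13 t=22 v=4: DROP (t<29-2); WM=29
i=14 t=33 v=5: → [22,39); WM=33
i=15 t=28 v=9: DROP (t<33-2); WM=33
i=16 t=34 v=8: → [22,40); WM=34
i=17 t=25 v=5: DROP (t<34-2); WM=34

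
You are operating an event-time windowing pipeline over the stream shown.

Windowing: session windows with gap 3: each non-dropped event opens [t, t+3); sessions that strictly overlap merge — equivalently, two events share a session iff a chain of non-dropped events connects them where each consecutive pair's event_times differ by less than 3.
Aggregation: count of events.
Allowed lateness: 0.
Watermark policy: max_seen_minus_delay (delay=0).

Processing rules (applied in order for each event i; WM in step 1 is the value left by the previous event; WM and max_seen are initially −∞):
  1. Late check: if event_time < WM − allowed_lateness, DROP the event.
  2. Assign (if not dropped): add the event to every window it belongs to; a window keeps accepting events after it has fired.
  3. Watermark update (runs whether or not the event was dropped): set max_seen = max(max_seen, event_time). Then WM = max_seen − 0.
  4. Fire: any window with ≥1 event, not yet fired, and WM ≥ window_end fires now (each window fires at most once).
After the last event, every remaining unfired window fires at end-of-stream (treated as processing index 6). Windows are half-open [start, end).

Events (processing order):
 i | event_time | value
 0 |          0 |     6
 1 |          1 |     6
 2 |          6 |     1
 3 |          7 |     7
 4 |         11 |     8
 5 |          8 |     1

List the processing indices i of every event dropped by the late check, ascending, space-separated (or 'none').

i=0 t=0 v=6: → [0,3); WM=0
i=1 t=1 v=6: → [0,4); WM=1
i=2 t=6 v=1: → [6,9); WM=6
i=3 t=7 v=7: → [6,10); WM=7
i=4 t=11 v=8: → [11,14); WM=11
i=5 t=8 v=1: DROP (t<11-0); WM=11

5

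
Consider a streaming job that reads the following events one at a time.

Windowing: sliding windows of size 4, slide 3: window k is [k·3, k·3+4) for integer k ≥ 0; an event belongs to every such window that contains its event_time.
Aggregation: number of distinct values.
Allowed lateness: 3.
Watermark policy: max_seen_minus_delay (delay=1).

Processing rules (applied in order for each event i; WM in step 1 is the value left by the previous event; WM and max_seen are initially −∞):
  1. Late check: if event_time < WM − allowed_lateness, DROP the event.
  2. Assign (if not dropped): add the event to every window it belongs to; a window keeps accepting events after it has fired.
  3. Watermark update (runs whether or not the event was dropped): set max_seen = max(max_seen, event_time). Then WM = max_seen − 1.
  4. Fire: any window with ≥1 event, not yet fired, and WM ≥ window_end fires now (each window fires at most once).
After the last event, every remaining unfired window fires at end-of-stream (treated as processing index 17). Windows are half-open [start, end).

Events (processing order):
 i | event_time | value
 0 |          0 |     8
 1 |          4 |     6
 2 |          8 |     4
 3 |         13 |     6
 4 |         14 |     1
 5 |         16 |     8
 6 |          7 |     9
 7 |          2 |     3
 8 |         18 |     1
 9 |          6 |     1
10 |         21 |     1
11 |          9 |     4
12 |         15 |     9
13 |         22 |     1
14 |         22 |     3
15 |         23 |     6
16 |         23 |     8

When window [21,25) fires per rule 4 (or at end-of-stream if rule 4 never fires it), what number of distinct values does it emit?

4

i=0 t=0 v=8: → [0,4); WM=-1
i=1 t=4 v=6: → [3,7); WM=3
i=2 t=8 v=4: → [6,10); WM=7; [0,4) fires=1 [3,7) fires=1
i=3 t=13 v=6: → [12,16); WM=12; [6,10) fires=1
i=4 t=14 v=1: → [12,16); WM=13
i=5 t=16 v=8: → [15,19); WM=15
i=6 t=7 v=9: DROP (t<15-3); WM=15
i=7 t=2 v=3: DROP (t<15-3); WM=15
i=8 t=18 v=1: → [18,22),[15,19); WM=17; [12,16) fires=2
i=9 t=6 v=1: DROP (t<17-3); WM=17
i=10 t=21 v=1: → [21,25),[18,22); WM=20; [15,19) fires=2
i=11 t=9 v=4: DROP (t<20-3); WM=20
i=12 t=15 v=9: DROP (t<20-3); WM=20
i=13 t=22 v=1: → [21,25); WM=21
i=14 t=22 v=3: → [21,25); WM=21
i=15 t=23 v=6: → [21,25); WM=22; [18,22) fires=1
i=16 t=23 v=8: → [21,25); WM=22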